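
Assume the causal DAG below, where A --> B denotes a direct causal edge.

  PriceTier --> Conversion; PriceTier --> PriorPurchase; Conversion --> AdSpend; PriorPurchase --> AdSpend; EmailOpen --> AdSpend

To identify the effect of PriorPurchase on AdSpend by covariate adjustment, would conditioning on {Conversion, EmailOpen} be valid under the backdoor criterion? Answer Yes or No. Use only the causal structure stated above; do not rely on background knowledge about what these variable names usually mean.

Backdoor paths from PriorPurchase to AdSpend (paths whose first edge points into PriorPurchase):
  P1: PriorPurchase <- PriceTier -> Conversion -> AdSpend
Condition 1 (no descendant of PriorPurchase in the set): holds — descendants of PriorPurchase are {AdSpend}; none are in {Conversion, EmailOpen}.
Condition 2 (every backdoor path blocked by {Conversion, EmailOpen}):
  P1: blocked at chain node Conversion ∈ conditioning set.
{Conversion, EmailOpen} satisfies the backdoor criterion.

Yes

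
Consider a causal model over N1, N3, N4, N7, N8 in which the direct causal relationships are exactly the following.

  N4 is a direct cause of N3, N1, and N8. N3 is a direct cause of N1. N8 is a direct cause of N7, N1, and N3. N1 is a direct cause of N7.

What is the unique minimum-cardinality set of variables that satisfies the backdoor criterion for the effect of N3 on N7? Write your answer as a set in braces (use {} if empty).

{N4, N8}

Variables eligible for adjustment (non-descendants of N3, excluding N3 and N7): {N4, N8}.
Backdoor paths from N3 to N7:
  P1: N3 <- N4 -> N8 -> N1 -> N7
  P2: N3 <- N4 -> N8 -> N7
  P3: N3 <- N4 -> N1 <- N8 -> N7
  P4: N3 <- N4 -> N1 -> N7
  P5: N3 <- N8 <- N4 -> N1 -> N7
  P6: N3 <- N8 -> N1 -> N7
  P7: N3 <- N8 -> N7
The empty set is not sufficient: P1 (N3 <- N4 -> N8 -> N1 -> N7) has no collider blocking it and no conditioned non-collider, so it is open.
Try {N4, N8}:
  P1: blocked at fork node N4 ∈ conditioning set.
  P2: blocked at fork node N4 ∈ conditioning set.
  P3: blocked at fork node N4 ∈ conditioning set.
  P4: blocked at fork node N4 ∈ conditioning set.
  P5: blocked at chain node N8 ∈ conditioning set.
  P6: blocked at fork node N8 ∈ conditioning set.
  P7: blocked at fork node N8 ∈ conditioning set.
{N4, N8} contains no descendant of N3 and blocks every backdoor path.
Every element of {N4, N8} is needed (dropping N4 leaves P4 open; dropping N8 leaves P6 open), so no proper subset is valid.
Among all size-2 subsets of the eligible variables, only {N4, N8} blocks every backdoor path, so it is the unique smallest valid adjustment set.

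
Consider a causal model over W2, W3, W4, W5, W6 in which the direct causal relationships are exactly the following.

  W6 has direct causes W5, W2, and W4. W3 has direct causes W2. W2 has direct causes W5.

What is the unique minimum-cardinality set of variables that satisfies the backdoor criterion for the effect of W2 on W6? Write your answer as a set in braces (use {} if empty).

Variables eligible for adjustment (non-descendants of W2, excluding W2 and W6): {W4, W5}.
Backdoor paths from W2 to W6:
  P1: W2 <- W5 -> W6
The empty set is not sufficient: P1 (W2 <- W5 -> W6) has no collider blocking it and no conditioned non-collider, so it is open.
Try {W5}:
  P1: blocked at fork node W5 ∈ conditioning set.
{W5} contains no descendant of W2 and blocks every backdoor path.
No other singleton works — e.g. {W4} leaves P1 open — so {W5} is the unique smallest valid adjustment set.

{W5}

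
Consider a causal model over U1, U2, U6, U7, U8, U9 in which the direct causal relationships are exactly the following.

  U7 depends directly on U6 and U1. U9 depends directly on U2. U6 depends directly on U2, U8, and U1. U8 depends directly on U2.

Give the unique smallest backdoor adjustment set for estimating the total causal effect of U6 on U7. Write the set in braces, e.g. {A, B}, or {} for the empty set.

Variables eligible for adjustment (non-descendants of U6, excluding U6 and U7): {U1, U2, U8, U9}.
Backdoor paths from U6 to U7:
  P1: U6 <- U1 -> U7
The empty set is not sufficient: P1 (U6 <- U1 -> U7) has no collider blocking it and no conditioned non-collider, so it is open.
Try {U1}:
  P1: blocked at fork node U1 ∈ conditioning set.
{U1} contains no descendant of U6 and blocks every backdoor path.
No other singleton works — e.g. {U2} leaves P1 open — so {U1} is the unique smallest valid adjustment set.

{U1}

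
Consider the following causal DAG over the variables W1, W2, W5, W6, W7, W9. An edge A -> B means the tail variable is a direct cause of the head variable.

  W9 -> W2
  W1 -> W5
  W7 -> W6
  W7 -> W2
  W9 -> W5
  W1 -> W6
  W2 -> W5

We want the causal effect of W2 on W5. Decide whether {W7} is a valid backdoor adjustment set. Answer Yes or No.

No

Backdoor paths from W2 to W5 (paths whose first edge points into W2):
  P1: W2 <- W7 -> W6 <- W1 -> W5
  P2: W2 <- W9 -> W5
Condition 1 (no descendant of W2 in the set): holds — descendants of W2 are {W5}; none are in {W7}.
Condition 2 (every backdoor path blocked by {W7}):
  P1: blocked at fork node W7 ∈ conditioning set.
  P2: open — no interior node is in the conditioning set.
{W7} does not satisfy the backdoor criterion.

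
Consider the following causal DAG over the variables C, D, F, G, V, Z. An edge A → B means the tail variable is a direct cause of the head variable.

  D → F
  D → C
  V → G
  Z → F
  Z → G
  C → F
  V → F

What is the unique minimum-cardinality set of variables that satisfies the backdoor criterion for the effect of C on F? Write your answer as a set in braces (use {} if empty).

Variables eligible for adjustment (non-descendants of C, excluding C and F): {D, G, V, Z}.
Backdoor paths from C to F:
  P1: C <- D -> F
The empty set is not sufficient: P1 (C <- D -> F) has no collider blocking it and no conditioned non-collider, so it is open.
Try {D}:
  P1: blocked at fork node D ∈ conditioning set.
{D} contains no descendant of C and blocks every backdoor path.
No other singleton works — e.g. {Z} leaves P1 open — so {D} is the unique smallest valid adjustment set.

{D}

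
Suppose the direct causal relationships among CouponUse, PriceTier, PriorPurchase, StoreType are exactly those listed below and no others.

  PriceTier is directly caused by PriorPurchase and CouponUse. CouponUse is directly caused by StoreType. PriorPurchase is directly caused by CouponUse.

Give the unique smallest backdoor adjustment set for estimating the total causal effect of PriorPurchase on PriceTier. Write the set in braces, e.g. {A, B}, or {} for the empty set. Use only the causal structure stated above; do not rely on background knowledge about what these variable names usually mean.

{CouponUse}

Variables eligible for adjustment (non-descendants of PriorPurchase, excluding PriorPurchase and PriceTier): {CouponUse, StoreType}.
Backdoor paths from PriorPurchase to PriceTier:
  P1: PriorPurchase <- CouponUse -> PriceTier
The empty set is not sufficient: P1 (PriorPurchase <- CouponUse -> PriceTier) has no collider blocking it and no conditioned non-collider, so it is open.
Try {CouponUse}:
  P1: blocked at fork node CouponUse ∈ conditioning set.
{CouponUse} contains no descendant of PriorPurchase and blocks every backdoor path.
No other singleton works — e.g. {StoreType} leaves P1 open — so {CouponUse} is the unique smallest valid adjustment set.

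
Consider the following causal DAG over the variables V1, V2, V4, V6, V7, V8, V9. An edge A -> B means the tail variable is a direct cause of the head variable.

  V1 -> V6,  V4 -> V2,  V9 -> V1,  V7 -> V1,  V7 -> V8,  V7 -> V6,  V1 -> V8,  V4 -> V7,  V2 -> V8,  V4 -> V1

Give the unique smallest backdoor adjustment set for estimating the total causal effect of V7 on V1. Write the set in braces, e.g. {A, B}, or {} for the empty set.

Variables eligible for adjustment (non-descendants of V7, excluding V7 and V1): {V2, V4, V9}.
Backdoor paths from V7 to V1:
  P1: V7 <- V4 -> V2 -> V8 <- V1
  P2: V7 <- V4 -> V1
The empty set is not sufficient: P2 (V7 <- V4 -> V1) has no collider blocking it and no conditioned non-collider, so it is open.
Try {V4}:
  P1: blocked at fork node V4 ∈ conditioning set.
  P2: blocked at fork node V4 ∈ conditioning set.
{V4} contains no descendant of V7 and blocks every backdoor path.
No other singleton works — e.g. {V2} leaves P2 open — so {V4} is the unique smallest valid adjustment set.

{V4}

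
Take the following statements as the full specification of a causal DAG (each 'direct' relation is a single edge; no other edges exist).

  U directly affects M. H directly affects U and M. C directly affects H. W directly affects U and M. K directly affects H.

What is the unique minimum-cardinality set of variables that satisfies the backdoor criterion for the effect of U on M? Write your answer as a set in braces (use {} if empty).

{H, W}

Variables eligible for adjustment (non-descendants of U, excluding U and M): {C, H, K, W}.
Backdoor paths from U to M:
  P1: U <- H -> M
  P2: U <- W -> M
The empty set is not sufficient: P1 (U <- H -> M) has no collider blocking it and no conditioned non-collider, so it is open.
Try {H, W}:
  P1: blocked at fork node H ∈ conditioning set.
  P2: blocked at fork node W ∈ conditioning set.
{H, W} contains no descendant of U and blocks every backdoor path.
Every element of {H, W} is needed (dropping H leaves P1 open; dropping W leaves P2 open), so no proper subset is valid.
Among all size-2 subsets of the eligible variables, only {H, W} blocks every backdoor path, so it is the unique smallest valid adjustment set.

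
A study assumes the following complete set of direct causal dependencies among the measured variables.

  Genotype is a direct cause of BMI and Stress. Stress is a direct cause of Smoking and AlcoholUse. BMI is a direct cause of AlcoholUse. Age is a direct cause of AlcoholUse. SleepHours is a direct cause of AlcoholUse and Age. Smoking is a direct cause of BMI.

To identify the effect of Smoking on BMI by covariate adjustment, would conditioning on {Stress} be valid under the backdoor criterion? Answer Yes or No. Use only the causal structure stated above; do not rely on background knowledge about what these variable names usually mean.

Yes

Backdoor paths from Smoking to BMI (paths whose first edge points into Smoking):
  P1: Smoking <- Stress <- Genotype -> BMI
  P2: Smoking <- Stress -> AlcoholUse <- BMI
Condition 1 (no descendant of Smoking in the set): holds — descendants of Smoking are {AlcoholUse, BMI}; none are in {Stress}.
Condition 2 (every backdoor path blocked by {Stress}):
  P1: blocked at chain node Stress ∈ conditioning set.
  P2: blocked at fork node Stress ∈ conditioning set.
{Stress} satisfies the backdoor criterion.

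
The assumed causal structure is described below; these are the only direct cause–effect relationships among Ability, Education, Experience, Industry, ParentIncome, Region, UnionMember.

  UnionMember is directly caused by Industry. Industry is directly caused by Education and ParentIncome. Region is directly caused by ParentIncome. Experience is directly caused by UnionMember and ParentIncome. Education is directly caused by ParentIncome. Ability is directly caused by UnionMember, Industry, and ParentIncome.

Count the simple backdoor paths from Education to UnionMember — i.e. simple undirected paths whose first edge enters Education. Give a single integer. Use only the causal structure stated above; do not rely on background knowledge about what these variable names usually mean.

5

A backdoor path from Education to UnionMember is any simple undirected path whose first edge points into Education (i.e. leaves Education via a parent).
Parents of Education: {ParentIncome}.
Enumerating:
  P1: Education <- ParentIncome -> Industry -> UnionMember
  P2: Education <- ParentIncome -> Industry -> Ability <- UnionMember
  P3: Education <- ParentIncome -> Experience <- UnionMember
  P4: Education <- ParentIncome -> Ability <- Industry -> UnionMember
  P5: Education <- ParentIncome -> Ability <- UnionMember
That exhausts the simple backdoor paths. Count: 5.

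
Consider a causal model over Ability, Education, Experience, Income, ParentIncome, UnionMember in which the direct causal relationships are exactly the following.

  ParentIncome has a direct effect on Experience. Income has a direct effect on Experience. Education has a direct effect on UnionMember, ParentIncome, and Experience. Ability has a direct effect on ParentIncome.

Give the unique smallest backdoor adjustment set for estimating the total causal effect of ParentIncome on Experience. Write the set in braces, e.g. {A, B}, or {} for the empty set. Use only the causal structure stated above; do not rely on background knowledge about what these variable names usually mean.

Variables eligible for adjustment (non-descendants of ParentIncome, excluding ParentIncome and Experience): {Ability, Education, Income, UnionMember}.
Backdoor paths from ParentIncome to Experience:
  P1: ParentIncome <- Education -> Experience
The empty set is not sufficient: P1 (ParentIncome <- Education -> Experience) has no collider blocking it and no conditioned non-collider, so it is open.
Try {Education}:
  P1: blocked at fork node Education ∈ conditioning set.
{Education} contains no descendant of ParentIncome and blocks every backdoor path.
No other singleton works — e.g. {Ability} leaves P1 open — so {Education} is the unique smallest valid adjustment set.

{Education}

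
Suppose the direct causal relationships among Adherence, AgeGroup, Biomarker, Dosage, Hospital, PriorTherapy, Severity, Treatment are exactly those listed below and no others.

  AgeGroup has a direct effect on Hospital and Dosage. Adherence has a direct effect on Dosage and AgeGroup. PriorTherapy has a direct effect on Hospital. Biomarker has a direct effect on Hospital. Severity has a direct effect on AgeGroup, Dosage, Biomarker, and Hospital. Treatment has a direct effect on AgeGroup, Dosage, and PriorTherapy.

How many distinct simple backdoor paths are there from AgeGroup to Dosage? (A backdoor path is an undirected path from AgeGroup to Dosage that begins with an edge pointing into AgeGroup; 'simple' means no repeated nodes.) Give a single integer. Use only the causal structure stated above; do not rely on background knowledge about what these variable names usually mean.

A backdoor path from AgeGroup to Dosage is any simple undirected path whose first edge points into AgeGroup (i.e. leaves AgeGroup via a parent).
Parents of AgeGroup: {Adherence, Severity, Treatment}.
Enumerating:
  P1: AgeGroup <- Severity -> Biomarker -> Hospital <- PriorTherapy <- Treatment -> Dosage
  P2: AgeGroup <- Severity -> Hospital <- PriorTherapy <- Treatment -> Dosage
  P3: AgeGroup <- Severity -> Dosage
  P4: AgeGroup <- Adherence -> Dosage
  P5: AgeGroup <- Treatment -> PriorTherapy -> Hospital <- Severity -> Dosage
  P6: AgeGroup <- Treatment -> PriorTherapy -> Hospital <- Biomarker <- Severity -> Dosage
  P7: AgeGroup <- Treatment -> Dosage
That exhausts the simple backdoor paths. Count: 7.

7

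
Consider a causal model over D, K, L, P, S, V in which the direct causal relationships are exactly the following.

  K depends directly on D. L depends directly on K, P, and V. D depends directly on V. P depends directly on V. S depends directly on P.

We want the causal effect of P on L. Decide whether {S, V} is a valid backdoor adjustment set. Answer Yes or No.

Backdoor paths from P to L (paths whose first edge points into P):
  P1: P <- V -> D -> K -> L
  P2: P <- V -> L
Condition 1 (no descendant of P in the set): FAILS — S is a descendant of P.
Condition 2 (every backdoor path blocked by {S, V}):
  P1: blocked at fork node V ∈ conditioning set.
  P2: blocked at fork node V ∈ conditioning set.
{S, V} does not satisfy the backdoor criterion.

No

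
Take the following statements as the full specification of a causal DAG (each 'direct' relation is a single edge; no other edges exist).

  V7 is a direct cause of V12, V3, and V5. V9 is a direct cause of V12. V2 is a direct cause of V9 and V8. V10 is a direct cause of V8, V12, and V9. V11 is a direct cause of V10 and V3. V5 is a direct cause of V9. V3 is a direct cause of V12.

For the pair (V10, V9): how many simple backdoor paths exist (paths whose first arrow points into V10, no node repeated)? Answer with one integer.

4

A backdoor path from V10 to V9 is any simple undirected path whose first edge points into V10 (i.e. leaves V10 via a parent).
Parents of V10: {V11}.
Enumerating:
  P1: V10 <- V11 -> V3 <- V7 -> V5 -> V9
  P2: V10 <- V11 -> V3 <- V7 -> V12 <- V9
  P3: V10 <- V11 -> V3 -> V12 <- V7 -> V5 -> V9
  P4: V10 <- V11 -> V3 -> V12 <- V9
That exhausts the simple backdoor paths. Count: 4.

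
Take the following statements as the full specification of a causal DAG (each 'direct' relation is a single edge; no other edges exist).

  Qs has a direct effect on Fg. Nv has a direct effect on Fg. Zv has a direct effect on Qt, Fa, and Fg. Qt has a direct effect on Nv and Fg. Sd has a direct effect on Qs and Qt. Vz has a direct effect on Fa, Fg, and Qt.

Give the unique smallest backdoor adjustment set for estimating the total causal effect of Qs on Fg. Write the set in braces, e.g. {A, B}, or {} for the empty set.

Variables eligible for adjustment (non-descendants of Qs, excluding Qs and Fg): {Fa, Nv, Qt, Sd, Vz, Zv}.
Backdoor paths from Qs to Fg:
  P1: Qs <- Sd -> Qt <- Zv -> Fa <- Vz -> Fg
  P2: Qs <- Sd -> Qt <- Zv -> Fg
  P3: Qs <- Sd -> Qt <- Vz -> Fa <- Zv -> Fg
  P4: Qs <- Sd -> Qt <- Vz -> Fg
  P5: Qs <- Sd -> Qt -> Nv -> Fg
  P6: Qs <- Sd -> Qt -> Fg
The empty set is not sufficient: P5 (Qs <- Sd -> Qt -> Nv -> Fg) has no collider blocking it and no conditioned non-collider, so it is open.
Try {Sd}:
  P1: blocked at fork node Sd ∈ conditioning set.
  P2: blocked at fork node Sd ∈ conditioning set.
  P3: blocked at fork node Sd ∈ conditioning set.
  P4: blocked at fork node Sd ∈ conditioning set.
  P5: blocked at fork node Sd ∈ conditioning set.
  P6: blocked at fork node Sd ∈ conditioning set.
{Sd} contains no descendant of Qs and blocks every backdoor path.
No other singleton works — e.g. {Zv} leaves P5 open — so {Sd} is the unique smallest valid adjustment set.

{Sd}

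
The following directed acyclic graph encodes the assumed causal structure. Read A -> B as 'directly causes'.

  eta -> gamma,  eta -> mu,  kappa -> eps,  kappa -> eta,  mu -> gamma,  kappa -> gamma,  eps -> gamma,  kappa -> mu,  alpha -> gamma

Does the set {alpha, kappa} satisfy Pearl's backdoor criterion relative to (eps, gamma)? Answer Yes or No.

Yes

Backdoor paths from eps to gamma (paths whose first edge points into eps):
  P1: eps <- kappa -> eta -> mu -> gamma
  P2: eps <- kappa -> eta -> gamma
  P3: eps <- kappa -> mu <- eta -> gamma
  P4: eps <- kappa -> mu -> gamma
  P5: eps <- kappa -> gamma
Condition 1 (no descendant of eps in the set): holds — descendants of eps are {gamma}; none are in {alpha, kappa}.
Condition 2 (every backdoor path blocked by {alpha, kappa}):
  P1: blocked at fork node kappa ∈ conditioning set.
  P2: blocked at fork node kappa ∈ conditioning set.
  P3: blocked at fork node kappa ∈ conditioning set.
  P4: blocked at fork node kappa ∈ conditioning set.
  P5: blocked at fork node kappa ∈ conditioning set.
{alpha, kappa} satisfies the backdoor criterion.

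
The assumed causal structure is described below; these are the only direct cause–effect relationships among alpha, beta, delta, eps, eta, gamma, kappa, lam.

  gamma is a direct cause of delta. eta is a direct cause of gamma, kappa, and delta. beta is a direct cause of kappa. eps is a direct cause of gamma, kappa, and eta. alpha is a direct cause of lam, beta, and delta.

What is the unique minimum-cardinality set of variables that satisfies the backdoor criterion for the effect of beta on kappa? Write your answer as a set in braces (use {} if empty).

Variables eligible for adjustment (non-descendants of beta, excluding beta and kappa): {alpha, delta, eps, eta, gamma, lam}.
Backdoor paths from beta to kappa:
  P1: beta <- alpha -> delta <- eta <- eps -> kappa
  P2: beta <- alpha -> delta <- eta -> gamma <- eps -> kappa
  P3: beta <- alpha -> delta <- eta -> kappa
  P4: beta <- alpha -> delta <- gamma <- eps -> eta -> kappa
  P5: beta <- alpha -> delta <- gamma <- eps -> kappa
  P6: beta <- alpha -> delta <- gamma <- eta <- eps -> kappa
  P7: beta <- alpha -> delta <- gamma <- eta -> kappa
Each backdoor path contains an unconditioned collider, so every path is already blocked with the empty conditioning set:
  P1: blocked at collider delta (neither it nor any descendant is in the conditioning set).
  P2: blocked at collider delta (neither it nor any descendant is in the conditioning set).
  P3: blocked at collider delta (neither it nor any descendant is in the conditioning set).
  P4: blocked at collider delta (neither it nor any descendant is in the conditioning set).
  P5: blocked at collider delta (neither it nor any descendant is in the conditioning set).
  P6: blocked at collider delta (neither it nor any descendant is in the conditioning set).
  P7: blocked at collider delta (neither it nor any descendant is in the conditioning set).
The empty set is therefore the unique smallest valid set.

{}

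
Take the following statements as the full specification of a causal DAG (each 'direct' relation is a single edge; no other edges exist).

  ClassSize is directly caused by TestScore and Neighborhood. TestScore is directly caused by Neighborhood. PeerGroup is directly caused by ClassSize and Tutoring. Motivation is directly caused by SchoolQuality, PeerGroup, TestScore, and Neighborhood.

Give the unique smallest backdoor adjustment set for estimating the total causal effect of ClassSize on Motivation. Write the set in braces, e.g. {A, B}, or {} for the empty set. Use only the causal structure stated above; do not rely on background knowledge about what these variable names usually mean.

{Neighborhood, TestScore}

Variables eligible for adjustment (non-descendants of ClassSize, excluding ClassSize and Motivation): {Neighborhood, SchoolQuality, TestScore, Tutoring}.
Backdoor paths from ClassSize to Motivation:
  P1: ClassSize <- Neighborhood -> TestScore -> Motivation
  P2: ClassSize <- Neighborhood -> Motivation
  P3: ClassSize <- TestScore <- Neighborhood -> Motivation
  P4: ClassSize <- TestScore -> Motivation
The empty set is not sufficient: P1 (ClassSize <- Neighborhood -> TestScore -> Motivation) has no collider blocking it and no conditioned non-collider, so it is open.
Try {Neighborhood, TestScore}:
  P1: blocked at fork node Neighborhood ∈ conditioning set.
  P2: blocked at fork node Neighborhood ∈ conditioning set.
  P3: blocked at chain node TestScore ∈ conditioning set.
  P4: blocked at fork node TestScore ∈ conditioning set.
{Neighborhood, TestScore} contains no descendant of ClassSize and blocks every backdoor path.
Every element of {Neighborhood, TestScore} is needed (dropping Neighborhood leaves P2 open; dropping TestScore leaves P4 open), so no proper subset is valid.
Among all size-2 subsets of the eligible variables, only {Neighborhood, TestScore} blocks every backdoor path, so it is the unique smallest valid adjustment set.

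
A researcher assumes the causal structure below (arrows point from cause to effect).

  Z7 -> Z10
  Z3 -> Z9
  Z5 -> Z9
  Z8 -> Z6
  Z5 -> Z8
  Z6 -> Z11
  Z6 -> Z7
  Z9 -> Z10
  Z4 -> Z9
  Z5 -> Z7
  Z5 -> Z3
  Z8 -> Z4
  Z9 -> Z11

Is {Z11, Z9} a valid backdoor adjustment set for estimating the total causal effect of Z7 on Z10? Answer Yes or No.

Backdoor paths from Z7 to Z10 (paths whose first edge points into Z7):
  P1: Z7 <- Z5 -> Z8 -> Z6 -> Z11 <- Z9 -> Z10
  P2: Z7 <- Z5 -> Z8 -> Z4 -> Z9 -> Z10
  P3: Z7 <- Z5 -> Z3 -> Z9 -> Z10
  P4: Z7 <- Z5 -> Z9 -> Z10
  P5: Z7 <- Z6 <- Z8 <- Z5 -> Z3 -> Z9 -> Z10
  P6: Z7 <- Z6 <- Z8 <- Z5 -> Z9 -> Z10
  P7: Z7 <- Z6 <- Z8 -> Z4 -> Z9 -> Z10
  P8: Z7 <- Z6 -> Z11 <- Z9 -> Z10
Condition 1 (no descendant of Z7 in the set): holds — descendants of Z7 are {Z10}; none are in {Z11, Z9}.
Condition 2 (every backdoor path blocked by {Z11, Z9}):
  P1: blocked at fork node Z9 ∈ conditioning set.
  P2: blocked at chain node Z9 ∈ conditioning set.
  P3: blocked at chain node Z9 ∈ conditioning set.
  P4: blocked at chain node Z9 ∈ conditioning set.
  P5: blocked at chain node Z9 ∈ conditioning set.
  P6: blocked at chain node Z9 ∈ conditioning set.
  P7: blocked at chain node Z9 ∈ conditioning set.
  P8: blocked at fork node Z9 ∈ conditioning set.
{Z11, Z9} satisfies the backdoor criterion.

Yes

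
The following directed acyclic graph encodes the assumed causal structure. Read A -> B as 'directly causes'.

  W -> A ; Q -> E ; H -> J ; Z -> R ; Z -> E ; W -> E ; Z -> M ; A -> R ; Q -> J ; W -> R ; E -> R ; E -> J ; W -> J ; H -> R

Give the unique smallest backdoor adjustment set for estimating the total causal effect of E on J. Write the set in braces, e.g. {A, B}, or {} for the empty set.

Variables eligible for adjustment (non-descendants of E, excluding E and J): {A, H, M, Q, W, Z}.
Backdoor paths from E to J:
  P1: E <- Q -> J
  P2: E <- Z -> R <- W -> J
  P3: E <- Z -> R <- H -> J
  P4: E <- Z -> R <- A <- W -> J
  P5: E <- W -> J
  P6: E <- W -> A -> R <- H -> J
  P7: E <- W -> R <- H -> J
The empty set is not sufficient: P1 (E <- Q -> J) has no collider blocking it and no conditioned non-collider, so it is open.
Try {Q, W}:
  P1: blocked at fork node Q ∈ conditioning set.
  P2: blocked at collider R (neither it nor any descendant is in the conditioning set).
  P3: blocked at collider R (neither it nor any descendant is in the conditioning set).
  P4: blocked at collider R (neither it nor any descendant is in the conditioning set).
  P5: blocked at fork node W ∈ conditioning set.
  P6: blocked at fork node W ∈ conditioning set.
  P7: blocked at fork node W ∈ conditioning set.
{Q, W} contains no descendant of E and blocks every backdoor path.
Every element of {Q, W} is needed (dropping Q leaves P1 open; dropping W leaves P5 open), so no proper subset is valid.
Among all size-2 subsets of the eligible variables, only {Q, W} blocks every backdoor path, so it is the unique smallest valid adjustment set.

{Q, W}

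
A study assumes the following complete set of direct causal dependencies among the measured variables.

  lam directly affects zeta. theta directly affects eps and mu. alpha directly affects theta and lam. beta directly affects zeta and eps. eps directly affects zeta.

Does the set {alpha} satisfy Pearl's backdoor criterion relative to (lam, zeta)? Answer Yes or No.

Backdoor paths from lam to zeta (paths whose first edge points into lam):
  P1: lam <- alpha -> theta -> eps <- beta -> zeta
  P2: lam <- alpha -> theta -> eps -> zeta
Condition 1 (no descendant of lam in the set): holds — descendants of lam are {zeta}; none are in {alpha}.
Condition 2 (every backdoor path blocked by {alpha}):
  P1: blocked at fork node alpha ∈ conditioning set.
  P2: blocked at fork node alpha ∈ conditioning set.
{alpha} satisfies the backdoor criterion.

Yes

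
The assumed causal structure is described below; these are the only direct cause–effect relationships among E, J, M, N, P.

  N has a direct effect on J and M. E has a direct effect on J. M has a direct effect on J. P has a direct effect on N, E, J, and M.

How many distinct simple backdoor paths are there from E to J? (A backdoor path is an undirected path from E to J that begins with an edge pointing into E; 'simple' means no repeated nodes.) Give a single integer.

A backdoor path from E to J is any simple undirected path whose first edge points into E (i.e. leaves E via a parent).
Parents of E: {P}.
Enumerating:
  P1: E <- P -> N -> M -> J
  P2: E <- P -> N -> J
  P3: E <- P -> M <- N -> J
  P4: E <- P -> M -> J
  P5: E <- P -> J
That exhausts the simple backdoor paths. Count: 5.

5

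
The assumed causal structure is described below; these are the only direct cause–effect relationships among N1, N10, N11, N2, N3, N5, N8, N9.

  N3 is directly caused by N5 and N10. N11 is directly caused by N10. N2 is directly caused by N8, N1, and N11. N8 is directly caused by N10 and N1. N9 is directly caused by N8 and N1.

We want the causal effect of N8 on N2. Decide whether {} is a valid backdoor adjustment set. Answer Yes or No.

No

Backdoor paths from N8 to N2 (paths whose first edge points into N8):
  P1: N8 <- N10 -> N11 -> N2
  P2: N8 <- N1 -> N2
Condition 1 (no descendant of N8 in the set): holds — descendants of N8 are {N2, N9}; none are in {}.
Condition 2 (every backdoor path blocked by {}):
  P1: open — no interior node is in the conditioning set.
  P2: open — no interior node is in the conditioning set.
{} does not satisfy the backdoor criterion.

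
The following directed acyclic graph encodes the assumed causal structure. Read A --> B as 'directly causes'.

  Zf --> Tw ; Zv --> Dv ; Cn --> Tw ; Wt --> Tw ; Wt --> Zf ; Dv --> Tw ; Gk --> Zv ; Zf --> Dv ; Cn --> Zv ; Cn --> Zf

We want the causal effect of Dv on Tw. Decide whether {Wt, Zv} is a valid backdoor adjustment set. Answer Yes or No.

Backdoor paths from Dv to Tw (paths whose first edge points into Dv):
  P1: Dv <- Zv <- Cn -> Zf <- Wt -> Tw
  P2: Dv <- Zv <- Cn -> Zf -> Tw
  P3: Dv <- Zv <- Cn -> Tw
  P4: Dv <- Zf <- Cn -> Tw
  P5: Dv <- Zf <- Wt -> Tw
  P6: Dv <- Zf -> Tw
Condition 1 (no descendant of Dv in the set): holds — descendants of Dv are {Tw}; none are in {Wt, Zv}.
Condition 2 (every backdoor path blocked by {Wt, Zv}):
  P1: blocked at chain node Zv ∈ conditioning set.
  P2: blocked at chain node Zv ∈ conditioning set.
  P3: blocked at chain node Zv ∈ conditioning set.
  P4: open — no interior node is in the conditioning set.
  P5: blocked at fork node Wt ∈ conditioning set.
  P6: open — no interior node is in the conditioning set.
{Wt, Zv} does not satisfy the backdoor criterion.

No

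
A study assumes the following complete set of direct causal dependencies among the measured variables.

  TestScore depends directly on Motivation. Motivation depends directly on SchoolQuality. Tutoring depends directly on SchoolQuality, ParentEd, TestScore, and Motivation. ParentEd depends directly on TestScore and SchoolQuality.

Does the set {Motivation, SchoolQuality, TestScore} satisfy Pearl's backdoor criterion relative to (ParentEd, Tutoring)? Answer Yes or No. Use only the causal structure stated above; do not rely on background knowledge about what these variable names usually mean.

Yes

Backdoor paths from ParentEd to Tutoring (paths whose first edge points into ParentEd):
  P1: ParentEd <- SchoolQuality -> Motivation -> TestScore -> Tutoring
  P2: ParentEd <- SchoolQuality -> Motivation -> Tutoring
  P3: ParentEd <- SchoolQuality -> Tutoring
  P4: ParentEd <- TestScore <- Motivation <- SchoolQuality -> Tutoring
  P5: ParentEd <- TestScore <- Motivation -> Tutoring
  P6: ParentEd <- TestScore -> Tutoring
Condition 1 (no descendant of ParentEd in the set): holds — descendants of ParentEd are {Tutoring}; none are in {Motivation, SchoolQuality, TestScore}.
Condition 2 (every backdoor path blocked by {Motivation, SchoolQuality, TestScore}):
  P1: blocked at fork node SchoolQuality ∈ conditioning set.
  P2: blocked at fork node SchoolQuality ∈ conditioning set.
  P3: blocked at fork node SchoolQuality ∈ conditioning set.
  P4: blocked at chain node TestScore ∈ conditioning set.
  P5: blocked at chain node TestScore ∈ conditioning set.
  P6: blocked at fork node TestScore ∈ conditioning set.
{Motivation, SchoolQuality, TestScore} satisfies the backdoor criterion.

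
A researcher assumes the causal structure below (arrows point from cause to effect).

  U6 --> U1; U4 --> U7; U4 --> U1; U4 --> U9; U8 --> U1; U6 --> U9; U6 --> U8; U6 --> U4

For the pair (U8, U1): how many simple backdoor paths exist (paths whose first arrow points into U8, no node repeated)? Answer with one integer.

3

A backdoor path from U8 to U1 is any simple undirected path whose first edge points into U8 (i.e. leaves U8 via a parent).
Parents of U8: {U6}.
Enumerating:
  P1: U8 <- U6 -> U4 -> U1
  P2: U8 <- U6 -> U9 <- U4 -> U1
  P3: U8 <- U6 -> U1
That exhausts the simple backdoor paths. Count: 3.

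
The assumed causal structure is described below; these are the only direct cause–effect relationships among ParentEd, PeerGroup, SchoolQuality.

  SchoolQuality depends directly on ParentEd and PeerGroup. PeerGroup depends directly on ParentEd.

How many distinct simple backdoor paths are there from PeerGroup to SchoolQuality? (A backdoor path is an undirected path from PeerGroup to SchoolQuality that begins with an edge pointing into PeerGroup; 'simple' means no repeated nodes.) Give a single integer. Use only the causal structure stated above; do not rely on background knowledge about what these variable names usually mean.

1

A backdoor path from PeerGroup to SchoolQuality is any simple undirected path whose first edge points into PeerGroup (i.e. leaves PeerGroup via a parent).
Parents of PeerGroup: {ParentEd}.
Enumerating:
  P1: PeerGroup <- ParentEd -> SchoolQuality
That exhausts the simple backdoor paths. Count: 1.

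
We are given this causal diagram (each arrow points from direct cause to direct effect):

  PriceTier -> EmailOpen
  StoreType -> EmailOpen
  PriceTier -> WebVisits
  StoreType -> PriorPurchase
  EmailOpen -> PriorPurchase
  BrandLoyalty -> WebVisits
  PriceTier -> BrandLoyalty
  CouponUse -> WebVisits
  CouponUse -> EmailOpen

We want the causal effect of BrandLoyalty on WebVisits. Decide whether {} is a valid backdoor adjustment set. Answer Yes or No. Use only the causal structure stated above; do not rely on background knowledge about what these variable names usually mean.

Backdoor paths from BrandLoyalty to WebVisits (paths whose first edge points into BrandLoyalty):
  P1: BrandLoyalty <- PriceTier -> EmailOpen <- CouponUse -> WebVisits
  P2: BrandLoyalty <- PriceTier -> WebVisits
Condition 1 (no descendant of BrandLoyalty in the set): holds — descendants of BrandLoyalty are {WebVisits}; none are in {}.
Condition 2 (every backdoor path blocked by {}):
  P1: blocked at collider EmailOpen (neither it nor any descendant is in the conditioning set).
  P2: open — no interior node is in the conditioning set.
{} does not satisfy the backdoor criterion.

No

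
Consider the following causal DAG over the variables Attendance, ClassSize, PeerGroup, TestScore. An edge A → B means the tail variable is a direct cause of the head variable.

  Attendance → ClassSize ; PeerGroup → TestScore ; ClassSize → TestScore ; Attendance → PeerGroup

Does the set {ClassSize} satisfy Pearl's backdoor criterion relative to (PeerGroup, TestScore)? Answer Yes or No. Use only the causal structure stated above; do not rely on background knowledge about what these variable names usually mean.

Backdoor paths from PeerGroup to TestScore (paths whose first edge points into PeerGroup):
  P1: PeerGroup <- Attendance -> ClassSize -> TestScore
Condition 1 (no descendant of PeerGroup in the set): holds — descendants of PeerGroup are {TestScore}; none are in {ClassSize}.
Condition 2 (every backdoor path blocked by {ClassSize}):
  P1: blocked at chain node ClassSize ∈ conditioning set.
{ClassSize} satisfies the backdoor criterion.

Yes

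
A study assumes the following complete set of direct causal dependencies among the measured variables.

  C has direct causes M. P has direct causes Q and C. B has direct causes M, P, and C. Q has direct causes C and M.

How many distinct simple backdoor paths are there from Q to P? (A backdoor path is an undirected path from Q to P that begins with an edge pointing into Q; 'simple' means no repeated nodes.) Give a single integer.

7

A backdoor path from Q to P is any simple undirected path whose first edge points into Q (i.e. leaves Q via a parent).
Parents of Q: {C, M}.
Enumerating:
  P1: Q <- M -> C -> P
  P2: Q <- M -> C -> B <- P
  P3: Q <- M -> B <- C -> P
  P4: Q <- M -> B <- P
  P5: Q <- C <- M -> B <- P
  P6: Q <- C -> P
  P7: Q <- C -> B <- P
That exhausts the simple backdoor paths. Count: 7.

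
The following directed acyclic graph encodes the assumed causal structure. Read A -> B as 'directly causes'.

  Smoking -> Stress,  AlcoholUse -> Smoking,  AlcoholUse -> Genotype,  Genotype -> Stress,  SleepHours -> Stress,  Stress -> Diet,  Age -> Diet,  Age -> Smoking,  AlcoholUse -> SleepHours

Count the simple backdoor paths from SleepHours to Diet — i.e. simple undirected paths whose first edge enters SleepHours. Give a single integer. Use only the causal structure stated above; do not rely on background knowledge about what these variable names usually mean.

4

A backdoor path from SleepHours to Diet is any simple undirected path whose first edge points into SleepHours (i.e. leaves SleepHours via a parent).
Parents of SleepHours: {AlcoholUse}.
Enumerating:
  P1: SleepHours <- AlcoholUse -> Smoking <- Age -> Diet
  P2: SleepHours <- AlcoholUse -> Smoking -> Stress -> Diet
  P3: SleepHours <- AlcoholUse -> Genotype -> Stress <- Smoking <- Age -> Diet
  P4: SleepHours <- AlcoholUse -> Genotype -> Stress -> Diet
That exhausts the simple backdoor paths. Count: 4.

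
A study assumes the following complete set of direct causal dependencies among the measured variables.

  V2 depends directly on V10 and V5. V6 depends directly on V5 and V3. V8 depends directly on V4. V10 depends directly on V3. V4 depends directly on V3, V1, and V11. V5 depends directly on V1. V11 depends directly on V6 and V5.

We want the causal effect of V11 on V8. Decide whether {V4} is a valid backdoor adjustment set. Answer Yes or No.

Backdoor paths from V11 to V8 (paths whose first edge points into V11):
  P1: V11 <- V5 <- V1 -> V4 -> V8
  P2: V11 <- V5 -> V6 <- V3 -> V4 -> V8
  P3: V11 <- V5 -> V2 <- V10 <- V3 -> V4 -> V8
  P4: V11 <- V6 <- V3 -> V10 -> V2 <- V5 <- V1 -> V4 -> V8
  P5: V11 <- V6 <- V3 -> V4 -> V8
  P6: V11 <- V6 <- V5 <- V1 -> V4 -> V8
  P7: V11 <- V6 <- V5 -> V2 <- V10 <- V3 -> V4 -> V8
Condition 1 (no descendant of V11 in the set): FAILS — V4 is a descendant of V11.
Condition 2 (every backdoor path blocked by {V4}):
  P1: blocked at chain node V4 ∈ conditioning set.
  P2: blocked at chain node V4 ∈ conditioning set.
  P3: blocked at collider V2 (neither it nor any descendant is in the conditioning set).
  P4: blocked at collider V2 (neither it nor any descendant is in the conditioning set).
  P5: blocked at chain node V4 ∈ conditioning set.
  P6: blocked at chain node V4 ∈ conditioning set.
  P7: blocked at collider V2 (neither it nor any descendant is in the conditioning set).
{V4} does not satisfy the backdoor criterion.

No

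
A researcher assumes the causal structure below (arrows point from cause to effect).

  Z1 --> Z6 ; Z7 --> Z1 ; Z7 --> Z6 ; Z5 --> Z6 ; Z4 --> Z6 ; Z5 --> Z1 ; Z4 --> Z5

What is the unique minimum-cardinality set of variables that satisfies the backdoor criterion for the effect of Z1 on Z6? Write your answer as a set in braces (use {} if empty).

Variables eligible for adjustment (non-descendants of Z1, excluding Z1 and Z6): {Z4, Z5, Z7}.
Backdoor paths from Z1 to Z6:
  P1: Z1 <- Z5 <- Z4 -> Z6
  P2: Z1 <- Z5 -> Z6
  P3: Z1 <- Z7 -> Z6
The empty set is not sufficient: P1 (Z1 <- Z5 <- Z4 -> Z6) has no collider blocking it and no conditioned non-collider, so it is open.
Try {Z5, Z7}:
  P1: blocked at chain node Z5 ∈ conditioning set.
  P2: blocked at fork node Z5 ∈ conditioning set.
  P3: blocked at fork node Z7 ∈ conditioning set.
{Z5, Z7} contains no descendant of Z1 and blocks every backdoor path.
Every element of {Z5, Z7} is needed (dropping Z5 leaves P1 open; dropping Z7 leaves P3 open), so no proper subset is valid.
Among all size-2 subsets of the eligible variables, only {Z5, Z7} blocks every backdoor path, so it is the unique smallest valid adjustment set.

{Z5, Z7}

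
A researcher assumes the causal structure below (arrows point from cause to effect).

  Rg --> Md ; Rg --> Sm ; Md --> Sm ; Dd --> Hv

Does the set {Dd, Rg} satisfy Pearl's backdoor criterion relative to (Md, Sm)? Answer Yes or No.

Backdoor paths from Md to Sm (paths whose first edge points into Md):
  P1: Md <- Rg -> Sm
Condition 1 (no descendant of Md in the set): holds — descendants of Md are {Sm}; none are in {Dd, Rg}.
Condition 2 (every backdoor path blocked by {Dd, Rg}):
  P1: blocked at fork node Rg ∈ conditioning set.
{Dd, Rg} satisfies the backdoor criterion.

Yes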